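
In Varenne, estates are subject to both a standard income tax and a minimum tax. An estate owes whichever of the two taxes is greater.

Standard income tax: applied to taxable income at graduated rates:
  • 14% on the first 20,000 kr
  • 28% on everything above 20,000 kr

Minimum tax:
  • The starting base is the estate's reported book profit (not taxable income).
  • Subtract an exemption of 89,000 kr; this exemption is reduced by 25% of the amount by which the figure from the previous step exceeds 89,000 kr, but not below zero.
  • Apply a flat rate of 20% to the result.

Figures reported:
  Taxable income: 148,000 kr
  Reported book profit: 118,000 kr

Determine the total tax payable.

38,640 kr

Minimum tax:
  Base (reported book profit): 118,000 kr
  Exemption: 89,000 kr − 25% × (118,000 kr − 89,000 kr) = 89,000 kr − 7,250 kr = 81,750 kr
  Base: 118,000 kr − 81,750 kr = 36,250 kr
  36,250 kr × 20% = 7,250 kr

Standard income tax:
  20,000 kr × 14% = 2,800 kr
  128,000 kr × 28% = 35,840 kr
  → 38,640 kr

38,640 kr > 7,250 kr, so the standard income tax governs.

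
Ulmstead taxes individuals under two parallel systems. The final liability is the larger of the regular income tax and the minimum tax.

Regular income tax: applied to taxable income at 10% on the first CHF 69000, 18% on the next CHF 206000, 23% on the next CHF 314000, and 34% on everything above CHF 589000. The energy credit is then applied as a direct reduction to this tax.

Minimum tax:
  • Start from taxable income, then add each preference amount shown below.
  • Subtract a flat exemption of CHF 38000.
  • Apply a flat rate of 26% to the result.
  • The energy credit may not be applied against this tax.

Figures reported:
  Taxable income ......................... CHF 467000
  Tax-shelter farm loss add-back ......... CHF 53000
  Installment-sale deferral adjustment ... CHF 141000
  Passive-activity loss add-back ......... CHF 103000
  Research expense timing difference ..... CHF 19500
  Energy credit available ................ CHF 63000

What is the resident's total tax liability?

Regular income tax:
  CHF 69000 × 10% = CHF 6900
  CHF 206000 × 18% = CHF 37080
  CHF 192000 × 23% = CHF 44160
  → CHF 88140
  Less energy credit CHF 63000 → CHF 25140

Minimum tax:
  Adjusted income: CHF 467000 + CHF 53000 + CHF 141000 + CHF 103000 + CHF 19500 = CHF 783500
  Less exemption CHF 38000 → base CHF 745500
  CHF 745500 × 26% = CHF 193830

CHF 193830 > CHF 25140, so the minimum tax is the binding amount.

CHF 193830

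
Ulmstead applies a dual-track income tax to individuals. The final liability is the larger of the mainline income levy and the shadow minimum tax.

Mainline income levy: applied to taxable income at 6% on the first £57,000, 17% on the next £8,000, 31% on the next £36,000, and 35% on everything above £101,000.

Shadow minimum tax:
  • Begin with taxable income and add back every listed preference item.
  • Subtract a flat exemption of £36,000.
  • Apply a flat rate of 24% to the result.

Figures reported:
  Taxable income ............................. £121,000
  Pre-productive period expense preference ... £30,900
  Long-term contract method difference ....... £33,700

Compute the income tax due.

£35,904

Shadow minimum tax:
  Adjusted income: £121,000 + £30,900 + £33,700 = £185,600
  Less exemption £36,000 → base £149,600
  £149,600 × 24% = £35,904

Mainline income levy:
  £57,000 × 6% = £3,420
  £8,000 × 17% = £1,360
  £36,000 × 31% = £11,160
  £20,000 × 35% = £7,000
  → £22,940

£35,904 > £22,940, so the shadow minimum tax is the binding amount.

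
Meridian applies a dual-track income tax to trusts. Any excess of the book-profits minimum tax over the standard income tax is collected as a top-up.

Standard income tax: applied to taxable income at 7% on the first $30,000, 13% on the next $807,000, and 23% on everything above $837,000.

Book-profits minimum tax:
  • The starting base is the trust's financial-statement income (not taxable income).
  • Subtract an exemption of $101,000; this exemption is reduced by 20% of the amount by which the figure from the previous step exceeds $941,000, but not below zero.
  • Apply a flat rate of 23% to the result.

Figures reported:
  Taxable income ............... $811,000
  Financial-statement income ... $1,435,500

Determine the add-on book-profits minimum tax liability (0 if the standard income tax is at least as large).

$226,052

Book-profits minimum tax:
  Base (financial-statement income): $1,435,500
  Exemption: $101,000 − 20% × ($1,435,500 − $941,000) = $101,000 − $98,900 = $2,100
  Base: $1,435,500 − $2,100 = $1,433,400
  $1,433,400 × 23% = $329,682

Standard income tax:
  $30,000 × 7% = $2,100
  $781,000 × 13% = $101,530
  → $103,630

Excess of book-profits minimum tax over standard income tax: $329,682 − $103,630 = $226,052.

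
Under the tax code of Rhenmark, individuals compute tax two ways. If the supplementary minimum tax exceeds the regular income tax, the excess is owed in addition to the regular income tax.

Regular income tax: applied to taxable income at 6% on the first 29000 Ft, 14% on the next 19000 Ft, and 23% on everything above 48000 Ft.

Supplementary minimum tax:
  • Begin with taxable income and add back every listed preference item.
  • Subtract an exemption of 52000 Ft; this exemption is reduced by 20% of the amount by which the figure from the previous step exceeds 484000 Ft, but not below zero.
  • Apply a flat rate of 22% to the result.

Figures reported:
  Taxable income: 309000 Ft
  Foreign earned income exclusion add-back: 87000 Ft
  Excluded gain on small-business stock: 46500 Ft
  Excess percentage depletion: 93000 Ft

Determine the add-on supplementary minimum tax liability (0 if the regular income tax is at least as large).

Supplementary minimum tax:
  Adjusted income: 309000 Ft + 87000 Ft + 46500 Ft + 93000 Ft = 535500 Ft
  Exemption: 52000 Ft − 20% × (535500 Ft − 484000 Ft) = 52000 Ft − 10300 Ft = 41700 Ft
  Base: 535500 Ft − 41700 Ft = 493800 Ft
  493800 Ft × 22% = 108636 Ft

Regular income tax:
  29000 Ft × 6% = 1740 Ft
  19000 Ft × 14% = 2660 Ft
  261000 Ft × 23% = 60030 Ft
  → 64430 Ft

Excess of supplementary minimum tax over regular income tax: 108636 Ft − 64430 Ft = 44206 Ft.

44206 Ft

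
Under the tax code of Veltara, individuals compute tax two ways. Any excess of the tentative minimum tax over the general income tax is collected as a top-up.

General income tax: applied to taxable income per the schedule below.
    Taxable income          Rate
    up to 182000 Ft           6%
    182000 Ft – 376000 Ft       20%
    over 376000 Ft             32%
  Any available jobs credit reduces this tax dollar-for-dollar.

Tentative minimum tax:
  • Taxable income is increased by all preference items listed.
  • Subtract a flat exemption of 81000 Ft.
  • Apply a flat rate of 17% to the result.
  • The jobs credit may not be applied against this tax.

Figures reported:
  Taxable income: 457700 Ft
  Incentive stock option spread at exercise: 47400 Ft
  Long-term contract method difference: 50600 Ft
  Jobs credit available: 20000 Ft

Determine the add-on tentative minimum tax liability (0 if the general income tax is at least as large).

General income tax:
  182000 Ft × 6% = 10920 Ft
  194000 Ft × 20% = 38800 Ft
  81700 Ft × 32% = 26144 Ft
  → 75864 Ft
  Less jobs credit 20000 Ft → 55864 Ft

Tentative minimum tax:
  Adjusted income: 457700 Ft + 47400 Ft + 50600 Ft = 555700 Ft
  Less exemption 81000 Ft → base 474700 Ft
  474700 Ft × 17% = 80699 Ft

Excess of tentative minimum tax over general income tax: 80699 Ft − 55864 Ft = 24835 Ft.

24835 Ft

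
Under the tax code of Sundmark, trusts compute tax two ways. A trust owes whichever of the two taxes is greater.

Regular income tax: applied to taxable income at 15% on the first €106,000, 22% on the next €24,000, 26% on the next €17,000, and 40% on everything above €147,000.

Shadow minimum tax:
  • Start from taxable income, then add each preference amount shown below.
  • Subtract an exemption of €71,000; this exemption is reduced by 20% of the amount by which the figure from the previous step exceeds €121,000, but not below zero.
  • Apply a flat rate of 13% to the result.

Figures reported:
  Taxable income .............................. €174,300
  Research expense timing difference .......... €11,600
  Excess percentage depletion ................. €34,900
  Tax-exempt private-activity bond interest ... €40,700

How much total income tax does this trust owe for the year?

Regular income tax:
  €106,000 × 15% = €15,900
  €24,000 × 22% = €5,280
  €17,000 × 26% = €4,420
  €27,300 × 40% = €10,920
  → €36,520

Shadow minimum tax:
  Adjusted income: €174,300 + €11,600 + €34,900 + €40,700 = €261,500
  Exemption: €71,000 − 20% × (€261,500 − €121,000) = €71,000 − €28,100 = €42,900
  Base: €261,500 − €42,900 = €218,600
  €218,600 × 13% = €28,418

€36,520 > €28,418, so the regular income tax governs.

€36,520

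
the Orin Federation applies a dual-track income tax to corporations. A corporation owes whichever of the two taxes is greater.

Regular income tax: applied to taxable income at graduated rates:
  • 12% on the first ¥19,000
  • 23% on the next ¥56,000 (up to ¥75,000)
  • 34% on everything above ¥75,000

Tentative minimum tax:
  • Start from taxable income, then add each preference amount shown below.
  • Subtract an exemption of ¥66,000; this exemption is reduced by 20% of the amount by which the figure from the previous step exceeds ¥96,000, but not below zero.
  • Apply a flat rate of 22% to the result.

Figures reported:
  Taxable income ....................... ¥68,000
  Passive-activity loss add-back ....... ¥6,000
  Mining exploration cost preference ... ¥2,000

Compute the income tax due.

¥13,550

Tentative minimum tax:
  Adjusted income: ¥68,000 + ¥6,000 + ¥2,000 = ¥76,000
  Exemption: ¥76,000 ≤ ¥96,000, so full ¥66,000 applies
  Base: ¥76,000 − ¥66,000 = ¥10,000
  ¥10,000 × 22% = ¥2,200

Regular income tax:
  ¥19,000 × 12% = ¥2,280
  ¥49,000 × 23% = ¥11,270
  → ¥13,550

¥13,550 > ¥2,200, so the regular income tax governs.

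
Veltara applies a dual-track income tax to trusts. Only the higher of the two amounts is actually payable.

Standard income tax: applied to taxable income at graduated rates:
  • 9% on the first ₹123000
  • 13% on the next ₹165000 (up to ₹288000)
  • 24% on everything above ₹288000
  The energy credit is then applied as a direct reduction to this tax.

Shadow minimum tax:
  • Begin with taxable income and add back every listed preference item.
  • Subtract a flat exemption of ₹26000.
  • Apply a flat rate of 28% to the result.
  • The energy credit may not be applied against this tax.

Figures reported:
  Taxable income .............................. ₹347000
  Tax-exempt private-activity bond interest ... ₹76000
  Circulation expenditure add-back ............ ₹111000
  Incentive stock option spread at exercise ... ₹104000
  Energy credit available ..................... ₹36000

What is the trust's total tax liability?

Shadow minimum tax:
  Adjusted income: ₹347000 + ₹76000 + ₹111000 + ₹104000 = ₹638000
  Less exemption ₹26000 → base ₹612000
  ₹612000 × 28% = ₹171360

Standard income tax:
  ₹123000 × 9% = ₹11070
  ₹165000 × 13% = ₹21450
  ₹59000 × 24% = ₹14160
  → ₹46680
  Less energy credit ₹36000 → ₹10680

₹171360 > ₹10680, so the shadow minimum tax is the binding amount.

₹171360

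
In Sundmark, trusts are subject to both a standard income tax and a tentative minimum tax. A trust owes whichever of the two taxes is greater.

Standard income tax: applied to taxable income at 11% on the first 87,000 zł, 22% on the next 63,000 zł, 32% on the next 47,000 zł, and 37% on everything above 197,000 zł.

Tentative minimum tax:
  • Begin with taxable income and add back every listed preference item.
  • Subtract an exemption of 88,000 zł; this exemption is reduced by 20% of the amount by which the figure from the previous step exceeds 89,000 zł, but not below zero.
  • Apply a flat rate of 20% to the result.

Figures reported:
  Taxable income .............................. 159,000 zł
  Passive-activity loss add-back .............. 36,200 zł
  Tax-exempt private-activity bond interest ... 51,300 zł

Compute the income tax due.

Standard income tax:
  87,000 zł × 11% = 9,570 zł
  63,000 zł × 22% = 13,860 zł
  9,000 zł × 32% = 2,880 zł
  → 26,310 zł

Tentative minimum tax:
  Adjusted income: 159,000 zł + 36,200 zł + 51,300 zł = 246,500 zł
  Exemption: 88,000 zł − 20% × (246,500 zł − 89,000 zł) = 88,000 zł − 31,500 zł = 56,500 zł
  Base: 246,500 zł − 56,500 zł = 190,000 zł
  190,000 zł × 20% = 38,000 zł

38,000 zł > 26,310 zł, so the tentative minimum tax is the binding amount.

38,000 zł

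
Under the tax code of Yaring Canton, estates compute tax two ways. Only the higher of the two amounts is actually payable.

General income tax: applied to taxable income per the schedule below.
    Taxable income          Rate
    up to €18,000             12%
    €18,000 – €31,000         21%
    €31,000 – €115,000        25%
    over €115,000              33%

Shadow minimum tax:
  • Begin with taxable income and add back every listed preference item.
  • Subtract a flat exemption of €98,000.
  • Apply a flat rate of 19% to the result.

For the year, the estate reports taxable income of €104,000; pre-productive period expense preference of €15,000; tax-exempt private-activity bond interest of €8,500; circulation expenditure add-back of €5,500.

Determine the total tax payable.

Shadow minimum tax:
  Adjusted income: €104,000 + €15,000 + €8,500 + €5,500 = €133,000
  Less exemption €98,000 → base €35,000
  €35,000 × 19% = €6,650

General income tax:
  €18,000 × 12% = €2,160
  €13,000 × 21% = €2,730
  €73,000 × 25% = €18,250
  → €23,140

€23,140 > €6,650, so the general income tax governs.

€23,140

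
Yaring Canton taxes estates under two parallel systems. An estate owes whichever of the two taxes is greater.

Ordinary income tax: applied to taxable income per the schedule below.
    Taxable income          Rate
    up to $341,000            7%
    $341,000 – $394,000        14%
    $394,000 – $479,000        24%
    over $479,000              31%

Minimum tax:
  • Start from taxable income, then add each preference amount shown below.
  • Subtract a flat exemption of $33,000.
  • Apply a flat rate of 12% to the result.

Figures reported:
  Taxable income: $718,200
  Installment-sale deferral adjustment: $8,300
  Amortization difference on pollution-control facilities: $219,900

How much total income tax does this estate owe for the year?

Minimum tax:
  Adjusted income: $718,200 + $8,300 + $219,900 = $946,400
  Less exemption $33,000 → base $913,400
  $913,400 × 12% = $109,608

Ordinary income tax:
  $341,000 × 7% = $23,870
  $53,000 × 14% = $7,420
  $85,000 × 24% = $20,400
  $239,200 × 31% = $74,152
  → $125,842

$125,842 > $109,608, so the ordinary income tax governs.

$125,842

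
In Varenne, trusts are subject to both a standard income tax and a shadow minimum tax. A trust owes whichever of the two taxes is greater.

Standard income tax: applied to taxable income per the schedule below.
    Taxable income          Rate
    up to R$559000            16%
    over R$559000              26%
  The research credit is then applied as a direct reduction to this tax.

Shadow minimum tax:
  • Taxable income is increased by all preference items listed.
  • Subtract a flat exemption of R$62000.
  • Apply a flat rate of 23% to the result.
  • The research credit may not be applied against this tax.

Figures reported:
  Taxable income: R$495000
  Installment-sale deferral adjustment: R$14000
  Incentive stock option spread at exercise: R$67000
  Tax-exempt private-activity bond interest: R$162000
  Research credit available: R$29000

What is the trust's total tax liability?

R$155480

Shadow minimum tax:
  Adjusted income: R$495000 + R$14000 + R$67000 + R$162000 = R$738000
  Less exemption R$62000 → base R$676000
  R$676000 × 23% = R$155480

Standard income tax:
  R$495000 × 16% = R$79200
  Less research credit R$29000 → R$50200

R$155480 > R$50200, so the shadow minimum tax is the binding amount.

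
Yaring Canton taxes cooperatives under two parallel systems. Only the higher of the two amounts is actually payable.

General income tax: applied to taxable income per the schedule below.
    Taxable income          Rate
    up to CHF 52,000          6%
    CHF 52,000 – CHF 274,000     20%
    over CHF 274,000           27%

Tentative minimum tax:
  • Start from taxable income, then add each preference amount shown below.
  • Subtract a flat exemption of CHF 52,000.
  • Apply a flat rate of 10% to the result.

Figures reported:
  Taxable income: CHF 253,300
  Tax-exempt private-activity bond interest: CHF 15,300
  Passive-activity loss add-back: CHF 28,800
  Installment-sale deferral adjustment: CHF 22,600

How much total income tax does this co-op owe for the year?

Tentative minimum tax:
  Adjusted income: CHF 253,300 + CHF 15,300 + CHF 28,800 + CHF 22,600 = CHF 320,000
  Less exemption CHF 52,000 → base CHF 268,000
  CHF 268,000 × 10% = CHF 26,800

General income tax:
  CHF 52,000 × 6% = CHF 3,120
  CHF 201,300 × 20% = CHF 40,260
  → CHF 43,380

CHF 43,380 > CHF 26,800, so the general income tax governs.

CHF 43,380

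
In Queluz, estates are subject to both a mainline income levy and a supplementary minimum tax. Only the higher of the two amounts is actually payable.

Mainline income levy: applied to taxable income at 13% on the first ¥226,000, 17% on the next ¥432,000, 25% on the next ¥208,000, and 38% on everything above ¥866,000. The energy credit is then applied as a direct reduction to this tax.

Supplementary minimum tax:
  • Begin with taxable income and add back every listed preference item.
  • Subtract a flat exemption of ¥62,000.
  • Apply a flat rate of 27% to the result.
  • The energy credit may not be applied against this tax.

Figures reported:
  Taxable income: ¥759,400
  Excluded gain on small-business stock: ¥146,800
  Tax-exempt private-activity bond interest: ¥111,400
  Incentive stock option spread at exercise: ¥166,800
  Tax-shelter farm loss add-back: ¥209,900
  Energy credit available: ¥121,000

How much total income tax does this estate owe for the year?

Mainline income levy:
  ¥226,000 × 13% = ¥29,380
  ¥432,000 × 17% = ¥73,440
  ¥101,400 × 25% = ¥25,350
  → ¥128,170
  Less energy credit ¥121,000 → ¥7,170

Supplementary minimum tax:
  Adjusted income: ¥759,400 + ¥146,800 + ¥111,400 + ¥166,800 + ¥209,900 = ¥1,394,300
  Less exemption ¥62,000 → base ¥1,332,300
  ¥1,332,300 × 27% = ¥359,721

¥359,721 > ¥7,170, so the supplementary minimum tax is the binding amount.

¥359,721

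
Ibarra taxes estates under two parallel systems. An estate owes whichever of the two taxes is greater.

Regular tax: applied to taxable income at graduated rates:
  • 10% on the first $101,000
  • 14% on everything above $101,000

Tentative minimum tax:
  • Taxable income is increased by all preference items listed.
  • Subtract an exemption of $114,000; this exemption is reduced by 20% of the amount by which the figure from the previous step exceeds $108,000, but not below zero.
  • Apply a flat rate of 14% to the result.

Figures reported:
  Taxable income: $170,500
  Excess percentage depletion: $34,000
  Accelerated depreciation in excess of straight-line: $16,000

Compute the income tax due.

$19,830

Tentative minimum tax:
  Adjusted income: $170,500 + $34,000 + $16,000 = $220,500
  Exemption: $114,000 − 20% × ($220,500 − $108,000) = $114,000 − $22,500 = $91,500
  Base: $220,500 − $91,500 = $129,000
  $129,000 × 14% = $18,060

Regular tax:
  $101,000 × 10% = $10,100
  $69,500 × 14% = $9,730
  → $19,830

$19,830 > $18,060, so the regular tax governs.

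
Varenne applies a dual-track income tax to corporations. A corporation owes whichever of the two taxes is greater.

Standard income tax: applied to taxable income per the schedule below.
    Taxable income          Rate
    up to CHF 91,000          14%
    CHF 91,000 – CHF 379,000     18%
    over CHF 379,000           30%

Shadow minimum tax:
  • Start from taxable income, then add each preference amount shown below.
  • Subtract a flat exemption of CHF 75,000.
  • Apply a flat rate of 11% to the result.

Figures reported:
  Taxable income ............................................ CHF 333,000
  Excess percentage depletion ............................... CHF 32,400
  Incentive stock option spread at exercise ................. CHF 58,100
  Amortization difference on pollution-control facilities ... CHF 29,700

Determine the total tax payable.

Standard income tax:
  CHF 91,000 × 14% = CHF 12,740
  CHF 242,000 × 18% = CHF 43,560
  → CHF 56,300

Shadow minimum tax:
  Adjusted income: CHF 333,000 + CHF 32,400 + CHF 58,100 + CHF 29,700 = CHF 453,200
  Less exemption CHF 75,000 → base CHF 378,200
  CHF 378,200 × 11% = CHF 41,602

CHF 56,300 > CHF 41,602, so the standard income tax governs.

CHF 56,300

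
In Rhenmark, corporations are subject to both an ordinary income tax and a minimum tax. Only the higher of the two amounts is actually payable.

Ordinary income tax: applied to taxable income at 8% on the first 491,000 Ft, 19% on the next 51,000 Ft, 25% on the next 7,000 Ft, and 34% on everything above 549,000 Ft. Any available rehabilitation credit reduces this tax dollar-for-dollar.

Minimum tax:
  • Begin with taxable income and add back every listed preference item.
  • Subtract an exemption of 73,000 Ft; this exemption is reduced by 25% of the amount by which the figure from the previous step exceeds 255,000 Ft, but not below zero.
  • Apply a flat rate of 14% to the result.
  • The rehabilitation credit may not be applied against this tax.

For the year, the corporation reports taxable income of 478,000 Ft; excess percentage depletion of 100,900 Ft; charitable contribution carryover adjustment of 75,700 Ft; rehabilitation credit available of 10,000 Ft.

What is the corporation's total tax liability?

Minimum tax:
  Adjusted income: 478,000 Ft + 100,900 Ft + 75,700 Ft = 654,600 Ft
  Exemption: 25% × (654,600 Ft − 255,000 Ft) = 99,900 Ft ≥ 73,000 Ft, so the exemption is fully phased out
  Base: 654,600 Ft − 0 Ft = 654,600 Ft
  654,600 Ft × 14% = 91,644 Ft

Ordinary income tax:
  478,000 Ft × 8% = 38,240 Ft
  Less rehabilitation credit 10,000 Ft → 28,240 Ft

91,644 Ft > 28,240 Ft, so the minimum tax is the binding amount.

91,644 Ft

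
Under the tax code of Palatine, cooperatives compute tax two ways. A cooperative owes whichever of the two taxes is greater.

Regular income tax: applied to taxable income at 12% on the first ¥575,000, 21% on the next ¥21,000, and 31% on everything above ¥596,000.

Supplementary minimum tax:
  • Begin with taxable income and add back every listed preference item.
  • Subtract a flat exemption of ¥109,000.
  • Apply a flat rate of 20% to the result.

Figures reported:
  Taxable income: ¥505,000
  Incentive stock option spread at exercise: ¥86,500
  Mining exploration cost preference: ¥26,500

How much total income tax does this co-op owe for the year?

¥101,800

Supplementary minimum tax:
  Adjusted income: ¥505,000 + ¥86,500 + ¥26,500 = ¥618,000
  Less exemption ¥109,000 → base ¥509,000
  ¥509,000 × 20% = ¥101,800

Regular income tax:
  ¥505,000 × 12% = ¥60,600

¥101,800 > ¥60,600, so the supplementary minimum tax is the binding amount.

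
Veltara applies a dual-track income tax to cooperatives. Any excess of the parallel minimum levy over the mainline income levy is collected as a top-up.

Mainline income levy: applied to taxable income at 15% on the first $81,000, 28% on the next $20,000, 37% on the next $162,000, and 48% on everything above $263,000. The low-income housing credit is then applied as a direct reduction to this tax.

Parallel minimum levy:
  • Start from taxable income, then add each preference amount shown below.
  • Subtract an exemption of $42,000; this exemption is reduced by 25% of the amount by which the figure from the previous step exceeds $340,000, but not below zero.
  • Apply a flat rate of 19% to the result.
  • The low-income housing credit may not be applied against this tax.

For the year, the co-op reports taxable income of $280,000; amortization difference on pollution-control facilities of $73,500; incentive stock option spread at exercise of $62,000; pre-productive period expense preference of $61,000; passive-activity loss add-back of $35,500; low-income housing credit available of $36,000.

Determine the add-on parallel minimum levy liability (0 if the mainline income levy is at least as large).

Parallel minimum levy:
  Adjusted income: $280,000 + $73,500 + $62,000 + $61,000 + $35,500 = $512,000
  Exemption: 25% × ($512,000 − $340,000) = $43,000 ≥ $42,000, so the exemption is fully phased out
  Base: $512,000 − $0 = $512,000
  $512,000 × 19% = $97,280

Mainline income levy:
  $81,000 × 15% = $12,150
  $20,000 × 28% = $5,600
  $162,000 × 37% = $59,940
  $17,000 × 48% = $8,160
  → $85,850
  Less low-income housing credit $36,000 → $49,850

Excess of parallel minimum levy over mainline income levy: $97,280 − $49,850 = $47,430.

$47,430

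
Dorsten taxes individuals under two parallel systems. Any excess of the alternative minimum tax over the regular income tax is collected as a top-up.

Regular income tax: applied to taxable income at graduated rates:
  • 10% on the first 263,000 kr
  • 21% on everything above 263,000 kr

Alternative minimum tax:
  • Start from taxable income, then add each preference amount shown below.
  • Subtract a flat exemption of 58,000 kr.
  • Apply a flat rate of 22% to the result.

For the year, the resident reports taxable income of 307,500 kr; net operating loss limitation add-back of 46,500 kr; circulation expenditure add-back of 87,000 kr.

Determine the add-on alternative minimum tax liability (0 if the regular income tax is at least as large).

48,615 kr

Regular income tax:
  263,000 kr × 10% = 26,300 kr
  44,500 kr × 21% = 9,345 kr
  → 35,645 kr

Alternative minimum tax:
  Adjusted income: 307,500 kr + 46,500 kr + 87,000 kr = 441,000 kr
  Less exemption 58,000 kr → base 383,000 kr
  383,000 kr × 22% = 84,260 kr

Excess of alternative minimum tax over regular income tax: 84,260 kr − 35,645 kr = 48,615 kr.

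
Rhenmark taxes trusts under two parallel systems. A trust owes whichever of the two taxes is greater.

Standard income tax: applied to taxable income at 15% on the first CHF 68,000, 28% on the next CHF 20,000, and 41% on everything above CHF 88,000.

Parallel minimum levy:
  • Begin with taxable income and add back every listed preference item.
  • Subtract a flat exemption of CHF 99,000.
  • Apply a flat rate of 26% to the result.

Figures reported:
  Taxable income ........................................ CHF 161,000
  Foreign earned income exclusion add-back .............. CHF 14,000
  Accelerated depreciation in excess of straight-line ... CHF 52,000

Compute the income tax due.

Standard income tax:
  CHF 68,000 × 15% = CHF 10,200
  CHF 20,000 × 28% = CHF 5,600
  CHF 73,000 × 41% = CHF 29,930
  → CHF 45,730

Parallel minimum levy:
  Adjusted income: CHF 161,000 + CHF 14,000 + CHF 52,000 = CHF 227,000
  Less exemption CHF 99,000 → base CHF 128,000
  CHF 128,000 × 26% = CHF 33,280

CHF 45,730 > CHF 33,280, so the standard income tax governs.

CHF 45,730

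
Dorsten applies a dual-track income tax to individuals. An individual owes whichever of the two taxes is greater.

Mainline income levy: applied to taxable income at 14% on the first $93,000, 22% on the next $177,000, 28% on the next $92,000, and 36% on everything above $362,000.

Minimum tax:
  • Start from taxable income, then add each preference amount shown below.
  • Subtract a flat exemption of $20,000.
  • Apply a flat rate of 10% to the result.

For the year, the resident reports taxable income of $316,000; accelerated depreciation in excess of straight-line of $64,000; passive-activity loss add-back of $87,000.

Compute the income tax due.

Minimum tax:
  Adjusted income: $316,000 + $64,000 + $87,000 = $467,000
  Less exemption $20,000 → base $447,000
  $447,000 × 10% = $44,700

Mainline income levy:
  $93,000 × 14% = $13,020
  $177,000 × 22% = $38,940
  $46,000 × 28% = $12,880
  → $64,840

$64,840 > $44,700, so the mainline income levy governs.

$64,840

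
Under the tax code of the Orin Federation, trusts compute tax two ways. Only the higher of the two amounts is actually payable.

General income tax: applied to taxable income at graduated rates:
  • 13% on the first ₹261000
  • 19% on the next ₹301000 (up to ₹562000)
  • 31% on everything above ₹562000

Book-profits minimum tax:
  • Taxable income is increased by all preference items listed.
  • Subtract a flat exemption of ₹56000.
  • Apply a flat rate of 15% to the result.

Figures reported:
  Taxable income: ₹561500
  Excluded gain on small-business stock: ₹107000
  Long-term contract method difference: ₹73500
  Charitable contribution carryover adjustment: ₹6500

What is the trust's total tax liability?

₹103875

General income tax:
  ₹261000 × 13% = ₹33930
  ₹300500 × 19% = ₹57095
  → ₹91025

Book-profits minimum tax:
  Adjusted income: ₹561500 + ₹107000 + ₹73500 + ₹6500 = ₹748500
  Less exemption ₹56000 → base ₹692500
  ₹692500 × 15% = ₹103875

₹103875 > ₹91025, so the book-profits minimum tax is the binding amount.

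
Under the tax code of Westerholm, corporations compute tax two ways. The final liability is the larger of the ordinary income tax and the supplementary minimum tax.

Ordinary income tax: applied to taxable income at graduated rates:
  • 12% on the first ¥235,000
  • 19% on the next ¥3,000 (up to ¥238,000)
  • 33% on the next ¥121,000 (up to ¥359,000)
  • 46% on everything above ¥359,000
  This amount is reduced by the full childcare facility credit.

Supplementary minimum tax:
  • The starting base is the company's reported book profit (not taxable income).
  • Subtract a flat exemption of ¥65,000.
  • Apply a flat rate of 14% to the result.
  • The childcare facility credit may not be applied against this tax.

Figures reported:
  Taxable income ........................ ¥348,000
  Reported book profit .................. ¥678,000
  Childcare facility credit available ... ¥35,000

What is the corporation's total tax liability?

Ordinary income tax:
  ¥235,000 × 12% = ¥28,200
  ¥3,000 × 19% = ¥570
  ¥110,000 × 33% = ¥36,300
  → ¥65,070
  Less childcare facility credit ¥35,000 → ¥30,070

Supplementary minimum tax:
  Base (reported book profit): ¥678,000
  Less exemption ¥65,000 → base ¥613,000
  ¥613,000 × 14% = ¥85,820

¥85,820 > ¥30,070, so the supplementary minimum tax is the binding amount.

¥85,820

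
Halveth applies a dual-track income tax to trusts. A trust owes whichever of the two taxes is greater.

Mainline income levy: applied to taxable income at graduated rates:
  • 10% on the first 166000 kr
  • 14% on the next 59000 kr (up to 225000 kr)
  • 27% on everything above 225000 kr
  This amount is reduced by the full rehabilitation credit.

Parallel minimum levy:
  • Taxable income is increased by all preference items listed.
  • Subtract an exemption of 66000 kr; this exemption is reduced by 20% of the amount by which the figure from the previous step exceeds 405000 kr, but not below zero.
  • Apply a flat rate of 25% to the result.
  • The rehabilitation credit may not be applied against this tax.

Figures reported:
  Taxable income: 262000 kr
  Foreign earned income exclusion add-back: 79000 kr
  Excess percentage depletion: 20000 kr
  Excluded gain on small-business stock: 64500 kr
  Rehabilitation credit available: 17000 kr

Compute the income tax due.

Mainline income levy:
  166000 kr × 10% = 16600 kr
  59000 kr × 14% = 8260 kr
  37000 kr × 27% = 9990 kr
  → 34850 kr
  Less rehabilitation credit 17000 kr → 17850 kr

Parallel minimum levy:
  Adjusted income: 262000 kr + 79000 kr + 20000 kr + 64500 kr = 425500 kr
  Exemption: 66000 kr − 20% × (425500 kr − 405000 kr) = 66000 kr − 4100 kr = 61900 kr
  Base: 425500 kr − 61900 kr = 363600 kr
  363600 kr × 25% = 90900 kr

90900 kr > 17850 kr, so the parallel minimum levy is the binding amount.

90900 kr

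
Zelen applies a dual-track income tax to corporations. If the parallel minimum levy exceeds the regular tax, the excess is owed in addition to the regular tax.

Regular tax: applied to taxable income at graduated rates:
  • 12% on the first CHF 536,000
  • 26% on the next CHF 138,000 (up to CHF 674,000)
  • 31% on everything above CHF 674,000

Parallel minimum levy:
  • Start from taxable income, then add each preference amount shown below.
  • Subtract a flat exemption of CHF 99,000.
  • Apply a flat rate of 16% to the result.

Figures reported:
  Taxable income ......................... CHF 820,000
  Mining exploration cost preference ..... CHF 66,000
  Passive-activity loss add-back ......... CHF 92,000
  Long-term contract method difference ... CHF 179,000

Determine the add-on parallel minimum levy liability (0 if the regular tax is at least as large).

CHF 23,820

Regular tax:
  CHF 536,000 × 12% = CHF 64,320
  CHF 138,000 × 26% = CHF 35,880
  CHF 146,000 × 31% = CHF 45,260
  → CHF 145,460

Parallel minimum levy:
  Adjusted income: CHF 820,000 + CHF 66,000 + CHF 92,000 + CHF 179,000 = CHF 1,157,000
  Less exemption CHF 99,000 → base CHF 1,058,000
  CHF 1,058,000 × 16% = CHF 169,280

Excess of parallel minimum levy over regular tax: CHF 169,280 − CHF 145,460 = CHF 23,820.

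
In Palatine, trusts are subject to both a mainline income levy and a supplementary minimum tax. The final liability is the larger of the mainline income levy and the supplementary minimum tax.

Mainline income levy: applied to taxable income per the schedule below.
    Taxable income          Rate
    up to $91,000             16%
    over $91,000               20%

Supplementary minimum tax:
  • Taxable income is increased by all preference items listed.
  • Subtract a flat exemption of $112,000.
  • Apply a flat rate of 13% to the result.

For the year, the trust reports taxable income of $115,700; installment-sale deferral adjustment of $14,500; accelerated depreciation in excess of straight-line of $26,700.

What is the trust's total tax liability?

Supplementary minimum tax:
  Adjusted income: $115,700 + $14,500 + $26,700 = $156,900
  Less exemption $112,000 → base $44,900
  $44,900 × 13% = $5,837

Mainline income levy:
  $91,000 × 16% = $14,560
  $24,700 × 20% = $4,940
  → $19,500

$19,500 > $5,837, so the mainline income levy governs.

$19,500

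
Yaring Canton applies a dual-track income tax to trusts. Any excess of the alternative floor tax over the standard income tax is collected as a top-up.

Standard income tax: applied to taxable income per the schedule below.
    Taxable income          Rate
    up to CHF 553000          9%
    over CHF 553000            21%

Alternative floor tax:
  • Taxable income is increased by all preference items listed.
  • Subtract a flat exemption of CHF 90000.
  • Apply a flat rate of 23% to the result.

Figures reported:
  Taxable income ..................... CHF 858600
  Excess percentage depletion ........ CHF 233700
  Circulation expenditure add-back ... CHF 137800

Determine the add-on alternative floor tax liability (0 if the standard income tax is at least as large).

Standard income tax:
  CHF 553000 × 9% = CHF 49770
  CHF 305600 × 21% = CHF 64176
  → CHF 113946

Alternative floor tax:
  Adjusted income: CHF 858600 + CHF 233700 + CHF 137800 = CHF 1230100
  Less exemption CHF 90000 → base CHF 1140100
  CHF 1140100 × 23% = CHF 262223

Excess of alternative floor tax over standard income tax: CHF 262223 − CHF 113946 = CHF 148277.

CHF 148277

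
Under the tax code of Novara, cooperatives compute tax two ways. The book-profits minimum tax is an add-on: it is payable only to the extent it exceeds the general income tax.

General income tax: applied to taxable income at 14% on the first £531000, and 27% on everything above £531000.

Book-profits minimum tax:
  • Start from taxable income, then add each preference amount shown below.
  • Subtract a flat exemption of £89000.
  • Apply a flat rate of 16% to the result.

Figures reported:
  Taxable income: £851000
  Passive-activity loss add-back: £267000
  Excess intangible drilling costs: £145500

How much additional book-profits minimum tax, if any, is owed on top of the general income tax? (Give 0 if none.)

£27180

Book-profits minimum tax:
  Adjusted income: £851000 + £267000 + £145500 = £1263500
  Less exemption £89000 → base £1174500
  £1174500 × 16% = £187920

General income tax:
  £531000 × 14% = £74340
  £320000 × 27% = £86400
  → £160740

Excess of book-profits minimum tax over general income tax: £187920 − £160740 = £27180.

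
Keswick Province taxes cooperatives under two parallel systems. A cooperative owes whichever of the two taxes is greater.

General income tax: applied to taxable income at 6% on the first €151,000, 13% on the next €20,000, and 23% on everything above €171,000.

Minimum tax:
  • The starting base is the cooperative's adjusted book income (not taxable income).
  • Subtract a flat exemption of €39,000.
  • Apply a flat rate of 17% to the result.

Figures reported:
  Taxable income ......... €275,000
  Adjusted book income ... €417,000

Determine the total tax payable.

€64,260

Minimum tax:
  Base (adjusted book income): €417,000
  Less exemption €39,000 → base €378,000
  €378,000 × 17% = €64,260

General income tax:
  €151,000 × 6% = €9,060
  €20,000 × 13% = €2,600
  €104,000 × 23% = €23,920
  → €35,580

€64,260 > €35,580, so the minimum tax is the binding amount.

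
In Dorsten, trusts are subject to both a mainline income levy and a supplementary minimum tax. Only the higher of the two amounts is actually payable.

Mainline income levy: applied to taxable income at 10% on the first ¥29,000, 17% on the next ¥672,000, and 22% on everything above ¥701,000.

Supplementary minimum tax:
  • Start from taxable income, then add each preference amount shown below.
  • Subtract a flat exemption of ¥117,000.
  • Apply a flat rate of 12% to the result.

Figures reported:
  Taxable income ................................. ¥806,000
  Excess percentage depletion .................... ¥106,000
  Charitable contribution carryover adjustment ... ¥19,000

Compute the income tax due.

¥140,240

Supplementary minimum tax:
  Adjusted income: ¥806,000 + ¥106,000 + ¥19,000 = ¥931,000
  Less exemption ¥117,000 → base ¥814,000
  ¥814,000 × 12% = ¥97,680

Mainline income levy:
  ¥29,000 × 10% = ¥2,900
  ¥672,000 × 17% = ¥114,240
  ¥105,000 × 22% = ¥23,100
  → ¥140,240

¥140,240 > ¥97,680, so the mainline income levy governs.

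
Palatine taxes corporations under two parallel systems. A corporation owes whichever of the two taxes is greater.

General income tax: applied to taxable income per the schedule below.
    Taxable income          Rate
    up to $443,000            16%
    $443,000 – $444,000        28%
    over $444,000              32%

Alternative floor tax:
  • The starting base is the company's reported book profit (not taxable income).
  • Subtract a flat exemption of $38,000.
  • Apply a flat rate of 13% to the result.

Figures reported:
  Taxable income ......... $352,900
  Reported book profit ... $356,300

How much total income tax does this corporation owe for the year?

$56,464

General income tax:
  $352,900 × 16% = $56,464

Alternative floor tax:
  Base (reported book profit): $356,300
  Less exemption $38,000 → base $318,300
  $318,300 × 13% = $41,379

$56,464 > $41,379, so the general income tax governs.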